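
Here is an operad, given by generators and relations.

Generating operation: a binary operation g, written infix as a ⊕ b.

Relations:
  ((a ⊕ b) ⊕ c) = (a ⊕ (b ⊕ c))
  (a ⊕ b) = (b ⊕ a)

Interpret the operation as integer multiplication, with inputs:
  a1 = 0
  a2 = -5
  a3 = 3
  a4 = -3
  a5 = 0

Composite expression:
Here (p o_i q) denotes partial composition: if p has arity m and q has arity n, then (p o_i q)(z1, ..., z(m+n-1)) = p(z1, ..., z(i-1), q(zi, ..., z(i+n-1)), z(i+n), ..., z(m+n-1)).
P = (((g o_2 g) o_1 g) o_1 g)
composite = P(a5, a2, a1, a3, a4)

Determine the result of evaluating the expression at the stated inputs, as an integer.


0

(a5 ⊕ a2) = 0
((a5 ⊕ a2) ⊕ a1) = 0
(a3 ⊕ a4) = -9
(((a5 ⊕ a2) ⊕ a1) ⊕ (a3 ⊕ a4)) = 0


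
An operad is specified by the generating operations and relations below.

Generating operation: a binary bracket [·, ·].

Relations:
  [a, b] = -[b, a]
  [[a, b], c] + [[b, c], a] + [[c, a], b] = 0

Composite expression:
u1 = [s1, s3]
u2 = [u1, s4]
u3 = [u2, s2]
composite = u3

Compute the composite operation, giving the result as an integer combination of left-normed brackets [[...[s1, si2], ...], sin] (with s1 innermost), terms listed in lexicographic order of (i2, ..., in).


[[[s1, s3], s4], s2]

Expand each bracket as ab - ba; the s1-initial words give the coefficients.
Composite bracket: [[[s1, s3], s4], s2]
Applying ab - ba throughout gives 8 signed words (2^3 = 8).
The s1-initial words carry the normal form:
  the word s1s3s4s2 carries sign +1 and contributes +[[[s1, s3], s4], s2]


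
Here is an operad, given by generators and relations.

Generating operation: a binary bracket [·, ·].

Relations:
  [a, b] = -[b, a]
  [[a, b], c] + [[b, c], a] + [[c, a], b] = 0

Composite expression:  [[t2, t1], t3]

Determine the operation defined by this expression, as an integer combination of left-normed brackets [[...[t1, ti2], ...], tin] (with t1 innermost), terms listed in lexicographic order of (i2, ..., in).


Skip Jacobi rewriting: expand, keep t1-initial words, read off terms.
Composite bracket: [[t2, t1], t3]
Expanding via [a, b] = ab - ba: 4 signed words (2^2 = 4).
Keep just the words that open with t1:
  sign of t1t2t3 is -1, so it contributes -[[t1, t2], t3]

-[[t1, t2], t3]


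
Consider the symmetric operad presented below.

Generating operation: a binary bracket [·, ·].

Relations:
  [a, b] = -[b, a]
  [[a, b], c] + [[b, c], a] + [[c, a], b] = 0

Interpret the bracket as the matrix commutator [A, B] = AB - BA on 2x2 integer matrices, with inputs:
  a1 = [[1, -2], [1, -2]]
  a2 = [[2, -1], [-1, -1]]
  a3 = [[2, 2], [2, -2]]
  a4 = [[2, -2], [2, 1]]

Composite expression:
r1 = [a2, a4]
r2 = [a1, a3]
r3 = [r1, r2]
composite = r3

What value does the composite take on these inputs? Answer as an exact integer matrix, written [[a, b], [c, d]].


[[108, -172], [68, -108]]


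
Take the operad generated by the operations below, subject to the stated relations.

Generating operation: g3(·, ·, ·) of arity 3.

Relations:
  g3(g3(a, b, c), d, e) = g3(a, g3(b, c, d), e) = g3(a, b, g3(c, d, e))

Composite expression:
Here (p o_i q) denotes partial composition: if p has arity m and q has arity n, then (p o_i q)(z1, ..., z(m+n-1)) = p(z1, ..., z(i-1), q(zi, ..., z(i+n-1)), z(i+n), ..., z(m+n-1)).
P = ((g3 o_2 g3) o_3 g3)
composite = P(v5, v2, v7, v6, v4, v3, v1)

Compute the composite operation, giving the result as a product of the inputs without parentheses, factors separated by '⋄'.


v5 ⋄ v2 ⋄ v7 ⋄ v6 ⋄ v4 ⋄ v3 ⋄ v1

Associativity of g3 dissolves the nesting; only the v-input order survives.
g3(v7, v6, v4) unparenthesizes to v7 ⋄ v6 ⋄ v4
g3(v2, g3(v7, v6, v4), v3) unparenthesizes to v2 ⋄ v7 ⋄ v6 ⋄ v4 ⋄ v3
g3(v5, g3(v2, g3(v7, v6, v4), v3), v1) unparenthesizes to v5 ⋄ v2 ⋄ v7 ⋄ v6 ⋄ v4 ⋄ v3 ⋄ v1


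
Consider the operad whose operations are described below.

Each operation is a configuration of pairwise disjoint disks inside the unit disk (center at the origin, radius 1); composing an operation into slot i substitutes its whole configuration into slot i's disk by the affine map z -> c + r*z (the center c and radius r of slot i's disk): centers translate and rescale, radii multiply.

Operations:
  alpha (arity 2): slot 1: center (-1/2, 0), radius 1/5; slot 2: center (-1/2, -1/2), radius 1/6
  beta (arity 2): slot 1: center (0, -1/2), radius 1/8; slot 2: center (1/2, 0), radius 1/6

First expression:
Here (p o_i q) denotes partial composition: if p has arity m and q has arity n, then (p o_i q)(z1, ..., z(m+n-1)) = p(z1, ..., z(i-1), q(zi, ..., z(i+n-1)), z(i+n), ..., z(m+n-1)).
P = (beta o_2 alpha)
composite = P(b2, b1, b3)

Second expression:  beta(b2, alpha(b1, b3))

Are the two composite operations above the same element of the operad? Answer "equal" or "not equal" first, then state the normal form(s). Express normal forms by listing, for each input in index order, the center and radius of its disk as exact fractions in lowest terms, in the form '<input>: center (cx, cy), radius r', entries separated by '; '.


equal; both compose to b1: center (5/12, 0), radius 1/30; b2: center (0, -1/2), radius 1/8; b3: center (5/12, -1/12), radius 1/36

Reducing the first expression gives b1: center (5/12, 0), radius 1/30; b2: center (0, -1/2), radius 1/8; b3: center (5/12, -1/12), radius 1/36
Reducing the second expression gives b1: center (5/12, 0), radius 1/30; b2: center (0, -1/2), radius 1/8; b3: center (5/12, -1/12), radius 1/36
Both agree, so they are equal.


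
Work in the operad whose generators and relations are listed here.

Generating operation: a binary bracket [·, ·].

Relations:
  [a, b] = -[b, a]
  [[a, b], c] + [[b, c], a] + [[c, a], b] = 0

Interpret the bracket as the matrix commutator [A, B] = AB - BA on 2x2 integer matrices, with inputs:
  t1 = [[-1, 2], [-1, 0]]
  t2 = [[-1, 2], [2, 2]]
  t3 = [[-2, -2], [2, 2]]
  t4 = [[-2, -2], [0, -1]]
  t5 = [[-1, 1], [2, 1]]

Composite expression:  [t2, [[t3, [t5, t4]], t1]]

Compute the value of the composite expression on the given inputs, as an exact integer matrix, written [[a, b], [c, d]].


[t5, t4] = [[4, 5], [-2, -4]]
[t3, [t5, t4]] = [[-6, -4], [8, 6]]
[[t3, [t5, t4]], t1] = [[-12, -28], [-20, 12]]
[t2, [[t3, [t5, t4]], t1]] = [[16, 132], [-108, -16]]

[[16, 132], [-108, -16]]


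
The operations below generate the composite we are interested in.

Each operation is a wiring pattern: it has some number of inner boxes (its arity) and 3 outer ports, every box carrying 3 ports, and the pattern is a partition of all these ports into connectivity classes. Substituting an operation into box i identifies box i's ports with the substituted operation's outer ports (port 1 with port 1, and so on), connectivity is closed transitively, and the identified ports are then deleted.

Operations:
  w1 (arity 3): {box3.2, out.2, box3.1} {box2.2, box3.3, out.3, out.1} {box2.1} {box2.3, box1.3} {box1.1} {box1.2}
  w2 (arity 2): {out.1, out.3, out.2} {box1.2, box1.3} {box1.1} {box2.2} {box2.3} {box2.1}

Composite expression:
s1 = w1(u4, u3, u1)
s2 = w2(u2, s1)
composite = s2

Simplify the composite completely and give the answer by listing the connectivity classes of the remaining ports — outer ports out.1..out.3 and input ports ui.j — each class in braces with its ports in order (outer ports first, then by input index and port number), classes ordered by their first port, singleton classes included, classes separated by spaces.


{out.1, out.2, out.3} {u1.1, u1.2} {u1.3, u3.2} {u2.1} {u2.2, u2.3} {u3.1} {u3.3, u4.3} {u4.1} {u4.2}

Reachability decides: close wires over w2-identified ports.
through w1, on inputs (u4, u3, u1): {out.1, out.3, u1.3, u3.2} {out.2, u1.1, u1.2} {u3.1} {u3.3, u4.3} {u4.1} {u4.2} (out.j = stage outer ports)
through w2, on inputs (u2, u4, u3, u1): {out.1, out.2, out.3} {u1.1, u1.2} {u1.3, u3.2} {u2.1} {u2.2, u2.3} {u3.1} {u3.3, u4.3} {u4.1} {u4.2} (out.j = stage outer ports)


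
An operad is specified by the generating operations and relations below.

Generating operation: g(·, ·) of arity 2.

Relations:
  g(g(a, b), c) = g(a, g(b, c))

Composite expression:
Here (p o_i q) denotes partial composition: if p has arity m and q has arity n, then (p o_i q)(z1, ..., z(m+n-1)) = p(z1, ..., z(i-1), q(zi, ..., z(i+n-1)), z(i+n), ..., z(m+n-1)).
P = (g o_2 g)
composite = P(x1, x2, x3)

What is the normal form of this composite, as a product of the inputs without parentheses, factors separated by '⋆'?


Every regrouping of g is equal, so read the x-inputs in written order.
g(x2, x3) reduces to x2 ⋆ x3
g(x1, g(x2, x3)) reduces to x1 ⋆ x2 ⋆ x3

x1 ⋆ x2 ⋆ x3


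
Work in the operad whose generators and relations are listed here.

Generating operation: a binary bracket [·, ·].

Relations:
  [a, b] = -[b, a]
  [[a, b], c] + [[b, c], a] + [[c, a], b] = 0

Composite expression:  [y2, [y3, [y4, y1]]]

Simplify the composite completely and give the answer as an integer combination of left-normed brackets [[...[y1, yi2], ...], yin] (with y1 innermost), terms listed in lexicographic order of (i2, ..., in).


-[[[y1, y4], y3], y2]

A multilinear Lie element is pinned by y1-initial words (y1 innermost).
Composite bracket: [y2, [y3, [y4, y1]]]
Expanding via [a, b] = ab - ba: 8 signed words (2^3 = 8).
Keep just the words that open with y1:
  from y1y4y3y2, sign -1: term -[[[y1, y4], y3], y2]


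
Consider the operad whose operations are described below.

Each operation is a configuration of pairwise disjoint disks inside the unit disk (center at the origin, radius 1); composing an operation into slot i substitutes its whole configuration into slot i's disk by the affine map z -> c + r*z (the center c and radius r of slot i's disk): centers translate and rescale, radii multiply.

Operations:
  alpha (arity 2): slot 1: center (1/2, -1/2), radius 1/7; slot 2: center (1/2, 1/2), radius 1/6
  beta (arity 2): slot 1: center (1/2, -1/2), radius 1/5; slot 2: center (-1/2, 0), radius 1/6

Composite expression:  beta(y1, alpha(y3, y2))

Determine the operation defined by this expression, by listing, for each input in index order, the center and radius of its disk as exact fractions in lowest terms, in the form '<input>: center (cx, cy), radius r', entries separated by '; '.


y1: center (1/2, -1/2), radius 1/5; y2: center (-5/12, 1/12), radius 1/36; y3: center (-5/12, -1/12), radius 1/42

Each y-disk chains the slot maps above it in beta; radii multiply.
for y1, the 1-step affine chain lands on center (1/2, -1/2), radius 1/5
for y3, the 2-step affine chain lands on center (-5/12, -1/12), radius 1/42
for y2, the 2-step affine chain lands on center (-5/12, 1/12), radius 1/36


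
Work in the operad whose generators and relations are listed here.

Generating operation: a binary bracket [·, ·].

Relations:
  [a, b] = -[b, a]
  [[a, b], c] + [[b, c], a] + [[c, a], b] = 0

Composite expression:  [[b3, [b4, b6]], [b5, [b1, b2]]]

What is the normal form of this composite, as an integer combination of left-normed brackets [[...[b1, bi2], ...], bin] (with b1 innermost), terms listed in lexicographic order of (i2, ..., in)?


[[[[[b1, b2], b5], b3], b4], b6] - [[[[[b1, b2], b5], b3], b6], b4] - [[[[[b1, b2], b5], b4], b6], b3] + [[[[[b1, b2], b5], b6], b4], b3]

Left-normed coefficients sit on the b1-initial expansion words.
Composite bracket: [[b3, [b4, b6]], [b5, [b1, b2]]]
Under [a, b] = ab - ba we get 32 signed associative words (2^5 = 32).
Keep just the words that open with b1:
  the word b1b2b5b3b4b6 carries sign +1 and contributes +[[[[[b1, b2], b5], b3], b4], b6]
  the word b1b2b5b3b6b4 carries sign -1 and contributes -[[[[[b1, b2], b5], b3], b6], b4]
  the word b1b2b5b4b6b3 carries sign -1 and contributes -[[[[[b1, b2], b5], b4], b6], b3]
  the word b1b2b5b6b4b3 carries sign +1 and contributes +[[[[[b1, b2], b5], b6], b4], b3]


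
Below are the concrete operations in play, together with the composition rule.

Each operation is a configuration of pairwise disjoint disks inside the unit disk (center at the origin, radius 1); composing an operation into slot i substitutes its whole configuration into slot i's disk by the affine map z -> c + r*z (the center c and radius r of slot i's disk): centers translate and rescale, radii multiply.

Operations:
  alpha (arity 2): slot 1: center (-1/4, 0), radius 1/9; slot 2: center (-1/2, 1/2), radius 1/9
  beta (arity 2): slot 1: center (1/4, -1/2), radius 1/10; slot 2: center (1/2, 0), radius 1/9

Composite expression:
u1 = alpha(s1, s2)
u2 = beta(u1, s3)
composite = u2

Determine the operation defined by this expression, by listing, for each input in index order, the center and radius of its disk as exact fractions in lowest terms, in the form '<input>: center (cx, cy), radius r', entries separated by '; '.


s1: center (9/40, -1/2), radius 1/90; s2: center (1/5, -9/20), radius 1/90; s3: center (1/2, 0), radius 1/9

Follow each s-input down from beta: c' goes to c + r*c', radius to r*r'.
s1: after 2 affine steps, its disk has center (9/40, -1/2), radius 1/90
s2: after 2 affine steps, its disk has center (1/5, -9/20), radius 1/90
s3: after 1 affine step, its disk has center (1/2, 0), radius 1/9


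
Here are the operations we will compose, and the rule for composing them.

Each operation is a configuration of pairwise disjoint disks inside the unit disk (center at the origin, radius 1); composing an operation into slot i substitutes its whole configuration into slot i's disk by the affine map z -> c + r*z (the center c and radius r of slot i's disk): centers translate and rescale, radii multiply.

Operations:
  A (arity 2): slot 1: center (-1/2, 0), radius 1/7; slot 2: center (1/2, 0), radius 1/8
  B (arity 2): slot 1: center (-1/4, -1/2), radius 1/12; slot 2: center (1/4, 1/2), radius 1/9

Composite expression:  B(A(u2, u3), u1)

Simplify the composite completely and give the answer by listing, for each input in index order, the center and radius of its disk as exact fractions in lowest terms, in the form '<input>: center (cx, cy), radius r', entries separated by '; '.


u1: center (1/4, 1/2), radius 1/9; u2: center (-7/24, -1/2), radius 1/84; u3: center (-5/24, -1/2), radius 1/96

Affine substitution under B: radii multiply and u-centers shift.
for u2, the 2-step affine chain lands on center (-7/24, -1/2), radius 1/84
for u3, the 2-step affine chain lands on center (-5/24, -1/2), radius 1/96
for u1, the 1-step affine chain lands on center (1/4, 1/2), radius 1/9


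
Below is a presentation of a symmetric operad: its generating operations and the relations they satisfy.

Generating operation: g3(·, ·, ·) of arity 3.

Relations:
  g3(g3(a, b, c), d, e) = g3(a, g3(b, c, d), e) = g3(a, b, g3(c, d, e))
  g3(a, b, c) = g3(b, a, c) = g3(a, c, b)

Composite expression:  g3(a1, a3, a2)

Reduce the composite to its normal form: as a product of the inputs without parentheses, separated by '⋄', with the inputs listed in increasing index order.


Shape and order are irrelevant to g3; the a-input set decides.
g3(a1, a3, a2) linearizes to a1 ⋄ a3 ⋄ a2
rearranged into index order: a1 ⋄ a2 ⋄ a3

a1 ⋄ a2 ⋄ a3


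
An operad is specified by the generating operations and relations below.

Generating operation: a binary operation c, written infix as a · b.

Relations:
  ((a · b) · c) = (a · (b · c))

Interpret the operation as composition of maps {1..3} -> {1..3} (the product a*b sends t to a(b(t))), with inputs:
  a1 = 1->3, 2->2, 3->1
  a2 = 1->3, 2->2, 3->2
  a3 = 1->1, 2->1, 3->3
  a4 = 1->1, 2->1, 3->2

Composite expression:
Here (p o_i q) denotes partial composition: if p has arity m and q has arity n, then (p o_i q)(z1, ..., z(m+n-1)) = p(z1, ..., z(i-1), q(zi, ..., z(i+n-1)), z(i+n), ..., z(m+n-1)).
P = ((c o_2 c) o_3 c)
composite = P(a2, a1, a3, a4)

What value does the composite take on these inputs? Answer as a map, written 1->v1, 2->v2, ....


(a3 · a4) = 1->1, 2->1, 3->1
(a1 · (a3 · a4)) = 1->3, 2->3, 3->3
(a2 · (a1 · (a3 · a4))) = 1->2, 2->2, 3->2

1->2, 2->2, 3->2


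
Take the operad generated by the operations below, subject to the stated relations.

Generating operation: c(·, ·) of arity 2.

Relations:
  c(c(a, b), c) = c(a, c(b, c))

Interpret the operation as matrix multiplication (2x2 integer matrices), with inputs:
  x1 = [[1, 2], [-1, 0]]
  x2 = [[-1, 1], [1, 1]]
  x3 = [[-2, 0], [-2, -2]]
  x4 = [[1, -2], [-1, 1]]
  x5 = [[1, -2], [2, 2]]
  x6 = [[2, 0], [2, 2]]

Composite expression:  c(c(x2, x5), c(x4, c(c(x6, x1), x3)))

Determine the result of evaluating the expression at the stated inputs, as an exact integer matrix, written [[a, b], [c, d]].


[[20, 8], [12, 24]]

c(x2, x5) = [[1, 4], [3, 0]]
c(x6, x1) = [[2, 4], [0, 4]]
c(c(x6, x1), x3) = [[-12, -8], [-8, -8]]
c(x4, c(c(x6, x1), x3)) = [[4, 8], [4, 0]]
c(c(x2, x5), c(x4, c(c(x6, x1), x3))) = [[20, 8], [12, 24]]


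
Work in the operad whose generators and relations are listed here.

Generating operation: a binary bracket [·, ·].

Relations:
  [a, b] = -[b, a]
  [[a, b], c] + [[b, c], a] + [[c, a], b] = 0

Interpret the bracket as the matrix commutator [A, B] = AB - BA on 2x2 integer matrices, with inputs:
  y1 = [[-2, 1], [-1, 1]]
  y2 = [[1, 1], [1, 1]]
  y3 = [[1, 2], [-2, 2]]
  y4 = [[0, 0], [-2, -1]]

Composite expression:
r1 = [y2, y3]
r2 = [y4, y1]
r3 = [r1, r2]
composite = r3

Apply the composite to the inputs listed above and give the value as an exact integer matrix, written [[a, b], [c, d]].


[[8, -12], [52, -8]]

[y2, y3] = [[-4, 1], [-1, 4]]
[y4, y1] = [[2, 1], [7, -2]]
[[y2, y3], [y4, y1]] = [[8, -12], [52, -8]]


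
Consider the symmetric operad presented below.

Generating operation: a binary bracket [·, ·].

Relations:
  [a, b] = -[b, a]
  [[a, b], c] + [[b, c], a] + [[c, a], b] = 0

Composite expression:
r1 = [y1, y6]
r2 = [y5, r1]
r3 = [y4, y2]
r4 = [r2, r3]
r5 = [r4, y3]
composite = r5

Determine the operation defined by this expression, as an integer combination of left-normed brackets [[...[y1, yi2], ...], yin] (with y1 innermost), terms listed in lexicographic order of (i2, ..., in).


[[[[[y1, y6], y5], y2], y4], y3] - [[[[[y1, y6], y5], y4], y2], y3]


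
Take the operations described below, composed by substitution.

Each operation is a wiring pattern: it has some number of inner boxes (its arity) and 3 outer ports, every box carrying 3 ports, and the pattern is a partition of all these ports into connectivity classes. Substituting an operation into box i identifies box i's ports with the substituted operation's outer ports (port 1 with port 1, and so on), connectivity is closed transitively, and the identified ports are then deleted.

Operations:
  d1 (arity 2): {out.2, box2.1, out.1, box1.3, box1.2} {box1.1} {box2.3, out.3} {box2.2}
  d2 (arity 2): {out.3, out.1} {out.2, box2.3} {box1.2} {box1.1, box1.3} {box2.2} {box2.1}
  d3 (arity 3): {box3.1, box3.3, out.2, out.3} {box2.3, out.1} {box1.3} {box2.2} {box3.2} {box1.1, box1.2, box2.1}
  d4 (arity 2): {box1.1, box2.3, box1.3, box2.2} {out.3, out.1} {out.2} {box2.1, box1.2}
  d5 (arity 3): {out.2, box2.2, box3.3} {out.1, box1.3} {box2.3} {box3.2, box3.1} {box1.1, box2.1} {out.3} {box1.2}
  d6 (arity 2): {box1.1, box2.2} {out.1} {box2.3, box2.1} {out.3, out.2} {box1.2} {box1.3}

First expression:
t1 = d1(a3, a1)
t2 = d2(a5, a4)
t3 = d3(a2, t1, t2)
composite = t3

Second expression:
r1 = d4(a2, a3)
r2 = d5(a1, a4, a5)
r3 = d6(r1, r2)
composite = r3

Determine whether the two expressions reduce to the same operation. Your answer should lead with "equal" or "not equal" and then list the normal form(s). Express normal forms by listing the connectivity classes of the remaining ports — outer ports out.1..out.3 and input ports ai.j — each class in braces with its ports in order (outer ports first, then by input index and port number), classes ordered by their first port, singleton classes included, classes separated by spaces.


The first expression, normalized: {out.1, a1.3} {out.2, out.3} {a1.1, a2.1, a2.2, a3.2, a3.3} {a1.2} {a2.3} {a3.1} {a4.1} {a4.2} {a4.3} {a5.1, a5.3} {a5.2}
The second expression, normalized: {out.1} {out.2, out.3} {a1.1, a4.1} {a1.2} {a1.3} {a2.1, a2.3, a3.2, a3.3} {a2.2, a3.1} {a4.2, a5.3} {a4.3} {a5.1, a5.2}
Distinct normal forms: not equal.

not equal: they reduce to {out.1, a1.3} {out.2, out.3} {a1.1, a2.1, a2.2, a3.2, a3.3} {a1.2} {a2.3} {a3.1} {a4.1} {a4.2} {a4.3} {a5.1, a5.3} {a5.2} and {out.1} {out.2, out.3} {a1.1, a4.1} {a1.2} {a1.3} {a2.1, a2.3, a3.2, a3.3} {a2.2, a3.1} {a4.2, a5.3} {a4.3} {a5.1, a5.2}


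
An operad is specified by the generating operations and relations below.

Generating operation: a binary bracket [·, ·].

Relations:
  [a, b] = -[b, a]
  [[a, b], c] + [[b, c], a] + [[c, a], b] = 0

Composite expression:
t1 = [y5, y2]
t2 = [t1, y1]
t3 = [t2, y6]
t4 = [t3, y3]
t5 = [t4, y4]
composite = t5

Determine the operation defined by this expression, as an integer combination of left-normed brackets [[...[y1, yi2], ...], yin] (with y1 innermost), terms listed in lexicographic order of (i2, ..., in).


Antisymmetry and Jacobi reduce to y1-anchored left-normed brackets.
Composite bracket: [[[[[y5, y2], y1], y6], y3], y4]
Full expansion: 32 signed words from ab - ba (2^5 = 32).
Coefficients come from the y1-initial words:
  the word y1y2y5y6y3y4 carries sign +1 and contributes +[[[[[y1, y2], y5], y6], y3], y4]
  the word y1y5y2y6y3y4 carries sign -1 and contributes -[[[[[y1, y5], y2], y6], y3], y4]

[[[[[y1, y2], y5], y6], y3], y4] - [[[[[y1, y5], y2], y6], y3], y4]


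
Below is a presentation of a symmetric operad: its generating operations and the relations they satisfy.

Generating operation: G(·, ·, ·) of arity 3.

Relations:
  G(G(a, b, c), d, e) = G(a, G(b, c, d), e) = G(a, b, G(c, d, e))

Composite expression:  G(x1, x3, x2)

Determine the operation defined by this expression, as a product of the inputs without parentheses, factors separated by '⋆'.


x1 ⋆ x3 ⋆ x2


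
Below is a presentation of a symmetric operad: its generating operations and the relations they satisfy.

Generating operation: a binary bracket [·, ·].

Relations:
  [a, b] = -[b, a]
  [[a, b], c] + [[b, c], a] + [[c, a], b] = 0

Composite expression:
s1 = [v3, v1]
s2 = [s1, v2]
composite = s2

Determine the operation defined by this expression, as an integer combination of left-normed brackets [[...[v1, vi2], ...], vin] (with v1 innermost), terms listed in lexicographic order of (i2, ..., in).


-[[v1, v3], v2]

Antisymmetry and Jacobi reduce to v1-anchored left-normed brackets.
Composite bracket: [[v3, v1], v2]
Full expansion: 4 signed words from ab - ba (2^2 = 4).
Keep just the words that open with v1:
  v1v3v2 appears with sign -1, giving the term -[[v1, v3], v2]


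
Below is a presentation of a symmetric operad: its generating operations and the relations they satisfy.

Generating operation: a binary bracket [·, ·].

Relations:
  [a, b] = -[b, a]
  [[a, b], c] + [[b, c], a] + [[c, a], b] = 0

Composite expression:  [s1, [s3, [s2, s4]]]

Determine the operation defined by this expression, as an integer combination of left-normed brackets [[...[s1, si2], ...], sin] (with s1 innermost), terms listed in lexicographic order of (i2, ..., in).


Expand each bracket as ab - ba; the s1-initial words give the coefficients.
Composite bracket: [s1, [s3, [s2, s4]]]
Applying ab - ba throughout gives 8 signed words (2^3 = 8).
The s1-initial words carry the normal form:
  sign of s1s2s4s3 is -1, so it contributes -[[[s1, s2], s4], s3]
  sign of s1s3s2s4 is +1, so it contributes +[[[s1, s3], s2], s4]
  sign of s1s3s4s2 is -1, so it contributes -[[[s1, s3], s4], s2]
  sign of s1s4s2s3 is +1, so it contributes +[[[s1, s4], s2], s3]

-[[[s1, s2], s4], s3] + [[[s1, s3], s2], s4] - [[[s1, s3], s4], s2] + [[[s1, s4], s2], s3]


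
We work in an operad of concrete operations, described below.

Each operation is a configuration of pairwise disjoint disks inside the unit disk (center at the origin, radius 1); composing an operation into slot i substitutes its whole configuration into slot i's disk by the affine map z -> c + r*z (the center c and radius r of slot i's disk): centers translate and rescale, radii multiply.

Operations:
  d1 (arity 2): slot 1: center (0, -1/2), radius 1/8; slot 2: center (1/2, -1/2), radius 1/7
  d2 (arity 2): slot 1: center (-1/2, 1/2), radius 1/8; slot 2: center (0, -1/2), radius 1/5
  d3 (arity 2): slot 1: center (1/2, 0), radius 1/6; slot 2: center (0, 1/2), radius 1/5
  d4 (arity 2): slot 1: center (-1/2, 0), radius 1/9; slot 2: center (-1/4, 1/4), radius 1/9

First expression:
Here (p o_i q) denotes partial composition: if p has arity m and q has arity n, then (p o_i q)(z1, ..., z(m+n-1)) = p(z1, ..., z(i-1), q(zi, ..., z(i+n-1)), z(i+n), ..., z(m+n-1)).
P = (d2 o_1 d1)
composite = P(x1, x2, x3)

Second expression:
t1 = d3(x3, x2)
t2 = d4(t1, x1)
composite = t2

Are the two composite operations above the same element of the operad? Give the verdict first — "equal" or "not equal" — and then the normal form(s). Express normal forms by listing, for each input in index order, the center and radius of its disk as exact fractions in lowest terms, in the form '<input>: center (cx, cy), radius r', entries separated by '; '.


not equal; first: x1: center (-1/2, 7/16), radius 1/64; x2: center (-7/16, 7/16), radius 1/56; x3: center (0, -1/2), radius 1/5; second: x1: center (-1/4, 1/4), radius 1/9; x2: center (-1/2, 1/18), radius 1/45; x3: center (-4/9, 0), radius 1/54

The first expression reduces to x1: center (-1/2, 7/16), radius 1/64; x2: center (-7/16, 7/16), radius 1/56; x3: center (0, -1/2), radius 1/5
The second expression reduces to x1: center (-1/4, 1/4), radius 1/9; x2: center (-1/2, 1/18), radius 1/45; x3: center (-4/9, 0), radius 1/54
The forms do not match — not equal.


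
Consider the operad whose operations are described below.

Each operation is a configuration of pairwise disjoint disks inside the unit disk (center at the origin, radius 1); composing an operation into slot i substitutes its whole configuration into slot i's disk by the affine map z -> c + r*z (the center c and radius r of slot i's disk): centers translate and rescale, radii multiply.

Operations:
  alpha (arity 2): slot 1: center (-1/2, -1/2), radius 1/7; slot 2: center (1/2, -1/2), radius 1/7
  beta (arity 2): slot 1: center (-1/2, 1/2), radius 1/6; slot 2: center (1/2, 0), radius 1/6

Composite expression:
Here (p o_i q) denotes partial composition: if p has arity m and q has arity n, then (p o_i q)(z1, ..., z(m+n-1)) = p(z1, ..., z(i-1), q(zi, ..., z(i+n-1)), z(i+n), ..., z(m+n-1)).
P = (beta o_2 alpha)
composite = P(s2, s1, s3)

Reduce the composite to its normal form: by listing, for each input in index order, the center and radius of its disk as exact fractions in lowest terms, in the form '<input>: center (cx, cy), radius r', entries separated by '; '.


Nesting under beta composes maps z -> c + r*z down each s-path.
s2 passes through 1 substitution, ending at center (-1/2, 1/2), radius 1/6
s1 passes through 2 substitutions, ending at center (5/12, -1/12), radius 1/42
s3 passes through 2 substitutions, ending at center (7/12, -1/12), radius 1/42

s1: center (5/12, -1/12), radius 1/42; s2: center (-1/2, 1/2), radius 1/6; s3: center (7/12, -1/12), radius 1/42


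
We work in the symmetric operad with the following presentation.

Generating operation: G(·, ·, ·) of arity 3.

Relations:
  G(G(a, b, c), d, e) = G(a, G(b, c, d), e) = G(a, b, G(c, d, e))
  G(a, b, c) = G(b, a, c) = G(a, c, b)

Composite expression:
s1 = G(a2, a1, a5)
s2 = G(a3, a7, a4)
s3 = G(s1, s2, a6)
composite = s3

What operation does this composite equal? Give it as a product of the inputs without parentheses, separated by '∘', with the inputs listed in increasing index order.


a1 ∘ a2 ∘ a3 ∘ a4 ∘ a5 ∘ a6 ∘ a7


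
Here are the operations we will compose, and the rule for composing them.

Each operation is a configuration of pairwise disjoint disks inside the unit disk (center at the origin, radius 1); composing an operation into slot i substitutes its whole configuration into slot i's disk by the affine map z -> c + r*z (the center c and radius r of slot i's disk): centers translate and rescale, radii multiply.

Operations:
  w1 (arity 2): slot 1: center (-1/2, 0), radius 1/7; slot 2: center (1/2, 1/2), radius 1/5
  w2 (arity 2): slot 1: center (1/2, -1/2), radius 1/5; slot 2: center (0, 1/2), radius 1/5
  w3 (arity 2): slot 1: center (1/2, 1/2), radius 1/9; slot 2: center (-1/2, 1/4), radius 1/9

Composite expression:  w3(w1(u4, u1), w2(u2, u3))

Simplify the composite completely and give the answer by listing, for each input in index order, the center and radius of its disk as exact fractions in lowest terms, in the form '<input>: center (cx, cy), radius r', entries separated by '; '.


u1: center (5/9, 5/9), radius 1/45; u2: center (-4/9, 7/36), radius 1/45; u3: center (-1/2, 11/36), radius 1/45; u4: center (4/9, 1/2), radius 1/63


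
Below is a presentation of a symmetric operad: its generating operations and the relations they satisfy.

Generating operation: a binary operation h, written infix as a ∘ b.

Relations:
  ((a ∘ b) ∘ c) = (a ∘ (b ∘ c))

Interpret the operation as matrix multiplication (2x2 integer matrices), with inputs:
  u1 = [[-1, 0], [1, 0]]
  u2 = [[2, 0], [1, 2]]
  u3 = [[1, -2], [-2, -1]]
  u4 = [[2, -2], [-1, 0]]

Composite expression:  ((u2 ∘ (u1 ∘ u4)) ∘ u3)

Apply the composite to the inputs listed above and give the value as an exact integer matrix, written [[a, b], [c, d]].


[[-12, 4], [6, -2]]

(u1 ∘ u4) = [[-2, 2], [2, -2]]
(u2 ∘ (u1 ∘ u4)) = [[-4, 4], [2, -2]]
((u2 ∘ (u1 ∘ u4)) ∘ u3) = [[-12, 4], [6, -2]]


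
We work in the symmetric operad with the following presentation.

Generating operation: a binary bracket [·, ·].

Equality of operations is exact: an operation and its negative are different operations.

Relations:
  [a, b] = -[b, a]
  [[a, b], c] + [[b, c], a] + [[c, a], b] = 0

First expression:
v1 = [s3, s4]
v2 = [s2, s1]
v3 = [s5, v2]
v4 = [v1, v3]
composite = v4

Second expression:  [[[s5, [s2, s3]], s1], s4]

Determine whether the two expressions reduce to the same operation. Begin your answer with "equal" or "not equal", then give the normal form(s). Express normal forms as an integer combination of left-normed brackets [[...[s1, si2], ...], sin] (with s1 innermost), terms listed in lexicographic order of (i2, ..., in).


not equal; first: -[[[[s1, s2], s5], s3], s4] + [[[[s1, s2], s5], s4], s3]; second: [[[[s1, s2], s3], s5], s4] - [[[[s1, s3], s2], s5], s4] - [[[[s1, s5], s2], s3], s4] + [[[[s1, s5], s3], s2], s4]

The first composite normalizes to -[[[[s1, s2], s5], s3], s4] + [[[[s1, s2], s5], s4], s3]
The second composite normalizes to [[[[s1, s2], s3], s5], s4] - [[[[s1, s3], s2], s5], s4] - [[[[s1, s5], s2], s3], s4] + [[[[s1, s5], s3], s2], s4]
Different reductions; not equal.


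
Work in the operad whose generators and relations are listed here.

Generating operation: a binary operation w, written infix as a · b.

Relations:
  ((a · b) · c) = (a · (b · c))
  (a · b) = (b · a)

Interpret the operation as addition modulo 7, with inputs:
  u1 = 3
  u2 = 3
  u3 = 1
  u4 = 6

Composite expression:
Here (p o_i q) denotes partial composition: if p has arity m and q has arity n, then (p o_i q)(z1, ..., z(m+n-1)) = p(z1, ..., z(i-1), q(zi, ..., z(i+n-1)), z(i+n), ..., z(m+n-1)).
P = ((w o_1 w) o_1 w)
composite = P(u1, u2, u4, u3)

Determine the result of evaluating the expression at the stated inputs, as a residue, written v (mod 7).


(u1 · u2) = 6
((u1 · u2) · u4) = 5
(((u1 · u2) · u4) · u3) = 6

6 (mod 7)


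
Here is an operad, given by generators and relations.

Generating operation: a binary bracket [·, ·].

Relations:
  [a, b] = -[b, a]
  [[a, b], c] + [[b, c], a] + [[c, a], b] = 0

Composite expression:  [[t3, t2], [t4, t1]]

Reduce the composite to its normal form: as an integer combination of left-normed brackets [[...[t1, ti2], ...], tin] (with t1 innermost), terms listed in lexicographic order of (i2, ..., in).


In the tensor algebra, words opening t1 carry the t1-anchored form.
Composite bracket: [[t3, t2], [t4, t1]]
Expanding via [a, b] = ab - ba: 8 signed words (2^3 = 8).
Collect the words opening with t1:
  word t1t4t2t3 has sign -1, contributing -[[[t1, t4], t2], t3]
  word t1t4t3t2 has sign +1, contributing +[[[t1, t4], t3], t2]

-[[[t1, t4], t2], t3] + [[[t1, t4], t3], t2]


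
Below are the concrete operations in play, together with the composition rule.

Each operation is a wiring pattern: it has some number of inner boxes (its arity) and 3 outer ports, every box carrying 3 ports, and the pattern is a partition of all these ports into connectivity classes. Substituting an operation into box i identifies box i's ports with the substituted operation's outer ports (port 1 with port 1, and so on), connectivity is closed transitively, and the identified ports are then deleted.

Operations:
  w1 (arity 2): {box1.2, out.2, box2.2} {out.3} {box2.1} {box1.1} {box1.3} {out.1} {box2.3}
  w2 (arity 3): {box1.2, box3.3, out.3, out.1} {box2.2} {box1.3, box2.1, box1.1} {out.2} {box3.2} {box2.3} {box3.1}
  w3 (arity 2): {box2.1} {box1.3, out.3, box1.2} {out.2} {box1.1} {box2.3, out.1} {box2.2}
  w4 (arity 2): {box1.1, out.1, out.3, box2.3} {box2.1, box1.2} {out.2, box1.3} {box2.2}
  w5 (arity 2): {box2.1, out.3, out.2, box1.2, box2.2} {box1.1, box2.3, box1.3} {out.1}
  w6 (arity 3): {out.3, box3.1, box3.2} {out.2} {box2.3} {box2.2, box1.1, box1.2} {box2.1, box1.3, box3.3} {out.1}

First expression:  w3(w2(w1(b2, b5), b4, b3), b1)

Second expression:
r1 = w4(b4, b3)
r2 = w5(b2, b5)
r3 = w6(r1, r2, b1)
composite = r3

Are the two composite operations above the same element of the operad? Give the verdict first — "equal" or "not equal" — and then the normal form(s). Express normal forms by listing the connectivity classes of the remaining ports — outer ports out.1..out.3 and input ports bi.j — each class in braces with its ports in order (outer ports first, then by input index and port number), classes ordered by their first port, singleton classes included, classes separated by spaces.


not equal; first: {out.1, b1.3} {out.2} {out.3, b2.2, b3.3, b5.2} {b1.1} {b1.2} {b2.1} {b2.3} {b3.1} {b3.2} {b4.1} {b4.2} {b4.3} {b5.1} {b5.3}; second: {out.1} {out.2} {out.3, b1.1, b1.2} {b1.3, b2.2, b3.3, b4.1, b4.3, b5.1, b5.2} {b2.1, b2.3, b5.3} {b3.1, b4.2} {b3.2}

Reducing the first expression gives {out.1, b1.3} {out.2} {out.3, b2.2, b3.3, b5.2} {b1.1} {b1.2} {b2.1} {b2.3} {b3.1} {b3.2} {b4.1} {b4.2} {b4.3} {b5.1} {b5.3}
Reducing the second expression gives {out.1} {out.2} {out.3, b1.1, b1.2} {b1.3, b2.2, b3.3, b4.1, b4.3, b5.1, b5.2} {b2.1, b2.3, b5.3} {b3.1, b4.2} {b3.2}
The forms do not match — not equal.


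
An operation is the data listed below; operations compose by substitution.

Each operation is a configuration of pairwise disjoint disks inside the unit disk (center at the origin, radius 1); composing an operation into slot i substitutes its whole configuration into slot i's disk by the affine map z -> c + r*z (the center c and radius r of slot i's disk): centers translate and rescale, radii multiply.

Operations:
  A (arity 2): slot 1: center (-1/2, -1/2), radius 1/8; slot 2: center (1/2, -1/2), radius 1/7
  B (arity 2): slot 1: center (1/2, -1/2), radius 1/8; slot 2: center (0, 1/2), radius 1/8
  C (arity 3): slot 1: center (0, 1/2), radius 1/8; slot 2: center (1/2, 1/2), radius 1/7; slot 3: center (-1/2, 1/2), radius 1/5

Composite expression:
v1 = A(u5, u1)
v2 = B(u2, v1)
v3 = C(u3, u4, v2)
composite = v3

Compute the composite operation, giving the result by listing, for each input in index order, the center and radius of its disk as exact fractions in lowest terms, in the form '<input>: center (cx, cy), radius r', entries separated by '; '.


u1: center (-39/80, 47/80), radius 1/280; u2: center (-2/5, 2/5), radius 1/40; u3: center (0, 1/2), radius 1/8; u4: center (1/2, 1/2), radius 1/7; u5: center (-41/80, 47/80), radius 1/320

Nesting under C composes maps z -> c + r*z down each u-path.
u3: after 1 affine step, its disk has center (0, 1/2), radius 1/8
u4: after 1 affine step, its disk has center (1/2, 1/2), radius 1/7
u2: after 2 affine steps, its disk has center (-2/5, 2/5), radius 1/40
u5: after 3 affine steps, its disk has center (-41/80, 47/80), radius 1/320
u1: after 3 affine steps, its disk has center (-39/80, 47/80), radius 1/280


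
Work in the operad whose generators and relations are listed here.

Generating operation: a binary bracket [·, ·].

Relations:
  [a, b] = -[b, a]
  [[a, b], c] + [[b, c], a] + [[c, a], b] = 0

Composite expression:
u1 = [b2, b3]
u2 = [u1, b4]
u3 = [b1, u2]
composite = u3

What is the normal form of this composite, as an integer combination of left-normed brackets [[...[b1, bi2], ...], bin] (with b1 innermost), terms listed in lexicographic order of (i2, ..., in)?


[[[b1, b2], b3], b4] - [[[b1, b3], b2], b4] - [[[b1, b4], b2], b3] + [[[b1, b4], b3], b2]


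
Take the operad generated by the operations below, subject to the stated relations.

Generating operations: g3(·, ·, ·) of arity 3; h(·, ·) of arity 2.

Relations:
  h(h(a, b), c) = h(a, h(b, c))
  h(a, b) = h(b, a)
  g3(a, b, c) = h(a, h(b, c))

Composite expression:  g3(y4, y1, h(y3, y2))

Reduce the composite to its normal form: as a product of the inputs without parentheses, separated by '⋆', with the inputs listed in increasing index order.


With g3 associative and commutative, the y-input set is all that matters.
h(y3, y2) linearizes to y3 ⋆ y2
g3(y4, y1, h(y3, y2)) linearizes to y4 ⋆ y1 ⋆ y3 ⋆ y2
the factors in increasing index order: y1 ⋆ y2 ⋆ y3 ⋆ y4

y1 ⋆ y2 ⋆ y3 ⋆ y4


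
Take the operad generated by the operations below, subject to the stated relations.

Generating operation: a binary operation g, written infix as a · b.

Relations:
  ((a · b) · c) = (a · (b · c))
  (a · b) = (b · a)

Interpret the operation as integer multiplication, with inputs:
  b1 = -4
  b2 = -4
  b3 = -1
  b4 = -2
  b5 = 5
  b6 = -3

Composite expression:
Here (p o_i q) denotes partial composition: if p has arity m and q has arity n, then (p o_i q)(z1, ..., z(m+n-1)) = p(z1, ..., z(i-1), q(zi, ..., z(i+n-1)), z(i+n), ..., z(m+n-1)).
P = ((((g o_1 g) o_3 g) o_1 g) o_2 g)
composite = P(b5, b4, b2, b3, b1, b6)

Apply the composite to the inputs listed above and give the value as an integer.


-480

(b4 · b2) = 8
(b5 · (b4 · b2)) = 40
((b5 · (b4 · b2)) · b3) = -40
(b1 · b6) = 12
(((b5 · (b4 · b2)) · b3) · (b1 · b6)) = -480


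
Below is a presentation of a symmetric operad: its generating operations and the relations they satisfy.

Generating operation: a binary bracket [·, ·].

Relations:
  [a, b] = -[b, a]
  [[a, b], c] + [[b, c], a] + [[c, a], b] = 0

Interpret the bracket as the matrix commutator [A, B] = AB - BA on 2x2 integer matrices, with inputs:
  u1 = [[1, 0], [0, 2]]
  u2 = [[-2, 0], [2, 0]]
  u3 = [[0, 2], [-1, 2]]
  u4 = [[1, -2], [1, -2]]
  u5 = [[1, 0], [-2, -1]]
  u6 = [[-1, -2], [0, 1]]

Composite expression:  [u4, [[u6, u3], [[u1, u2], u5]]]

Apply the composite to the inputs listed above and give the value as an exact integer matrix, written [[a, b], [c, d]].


[u6, u3] = [[2, -8], [-2, -2]]
[u1, u2] = [[0, 0], [2, 0]]
[[u1, u2], u5] = [[0, 0], [4, 0]]
[[u6, u3], [[u1, u2], u5]] = [[-32, 0], [-16, 32]]
[u4, [[u6, u3], [[u1, u2], u5]]] = [[32, -128], [-16, -32]]

[[32, -128], [-16, -32]]


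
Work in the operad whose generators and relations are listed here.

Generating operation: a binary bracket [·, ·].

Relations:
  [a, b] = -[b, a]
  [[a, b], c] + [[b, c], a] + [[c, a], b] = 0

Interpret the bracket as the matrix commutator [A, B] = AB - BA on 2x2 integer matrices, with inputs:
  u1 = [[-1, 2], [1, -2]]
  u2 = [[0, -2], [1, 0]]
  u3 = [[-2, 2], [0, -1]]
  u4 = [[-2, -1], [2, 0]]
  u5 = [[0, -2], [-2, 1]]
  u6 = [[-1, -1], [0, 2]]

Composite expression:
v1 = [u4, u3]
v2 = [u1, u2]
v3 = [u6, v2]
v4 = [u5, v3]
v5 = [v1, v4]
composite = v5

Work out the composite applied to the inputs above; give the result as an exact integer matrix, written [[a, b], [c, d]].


[u4, u3] = [[-4, -5], [-2, 4]]
[u1, u2] = [[4, -2], [-1, -4]]
[u6, [u1, u2]] = [[1, 14], [-3, -1]]
[u5, [u6, [u1, u2]]] = [[34, -10], [-7, -34]]
[[u4, u3], [u5, [u6, [u1, u2]]]] = [[15, 420], [-192, -15]]

[[15, 420], [-192, -15]]
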